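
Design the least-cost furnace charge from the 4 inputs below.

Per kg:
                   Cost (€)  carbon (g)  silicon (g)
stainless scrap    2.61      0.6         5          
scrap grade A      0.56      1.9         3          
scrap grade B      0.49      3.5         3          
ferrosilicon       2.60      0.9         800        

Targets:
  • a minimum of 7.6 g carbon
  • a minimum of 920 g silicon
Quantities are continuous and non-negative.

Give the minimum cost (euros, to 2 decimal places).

€3.89

Set it up as a linear program. Let x1 = kg of stainless scrap, x2 = kg of scrap grade A, x3 = kg of scrap grade B, x4 = kg of ferrosilicon.
min 2.61x1 + 0.56x2 + 0.49x3 + 2.6x4 subject to:
  0.6x1 + 1.9x2 + 3.5x3 + 0.9x4 ≥ 7.6   (carbon)
  5x1 + 3x2 + 3x3 + 800x4 ≥ 920   (silicon)
  x1, x2, x3, x4 ≥ 0.
At the optimum only scrap grade B, ferrosilicon are positive (stainless scrap, scrap grade A = 0). The carbon and silicon requirements are met with equality.
Optimal quantities: scrap grade B = 1.878 kg, ferrosilicon = 1.143 kg.
Hence cost = 0.49·1.878 + 2.6·1.143 = €3.8920.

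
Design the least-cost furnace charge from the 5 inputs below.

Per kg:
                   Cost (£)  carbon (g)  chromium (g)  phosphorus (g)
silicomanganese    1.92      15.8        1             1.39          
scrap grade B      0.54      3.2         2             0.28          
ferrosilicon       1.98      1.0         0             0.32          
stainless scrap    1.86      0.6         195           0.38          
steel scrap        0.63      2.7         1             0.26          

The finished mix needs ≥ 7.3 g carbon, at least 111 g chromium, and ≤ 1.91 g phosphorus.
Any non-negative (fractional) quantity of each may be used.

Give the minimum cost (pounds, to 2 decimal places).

This is a linear program. Let x1 = kg of silicomanganese, x2 = kg of scrap grade B, x3 = kg of ferrosilicon, x4 = kg of stainless scrap, x5 = kg of steel scrap.
Minimise 1.92x1 + 0.54x2 + 1.98x3 + 1.86x4 + 0.63x5 subject to:
  15.8x1 + 3.2x2 + 1x3 + 0.6x4 + 2.7x5 ≥ 7.3   (carbon)
  1x1 + 2x2 + 195x4 + 1x5 ≥ 111   (chromium)
  1.39x1 + 0.28x2 + 0.32x3 + 0.38x4 + 0.26x5 ≤ 1.91   (phosphorus)
  x1, x2, x3, x4, x5 ≥ 0.
The minimum-cost mix takes nothing from scrap grade B, ferrosilicon, steel scrap — only silicomanganese, stainless scrap. There the carbon and chromium constraints are tight.
Optimal quantities: silicomanganese = 0.4405 kg, stainless scrap = 0.567 kg.
Cost = 1.92·0.4405 + 1.86·0.567 = 1.9004.

£1.90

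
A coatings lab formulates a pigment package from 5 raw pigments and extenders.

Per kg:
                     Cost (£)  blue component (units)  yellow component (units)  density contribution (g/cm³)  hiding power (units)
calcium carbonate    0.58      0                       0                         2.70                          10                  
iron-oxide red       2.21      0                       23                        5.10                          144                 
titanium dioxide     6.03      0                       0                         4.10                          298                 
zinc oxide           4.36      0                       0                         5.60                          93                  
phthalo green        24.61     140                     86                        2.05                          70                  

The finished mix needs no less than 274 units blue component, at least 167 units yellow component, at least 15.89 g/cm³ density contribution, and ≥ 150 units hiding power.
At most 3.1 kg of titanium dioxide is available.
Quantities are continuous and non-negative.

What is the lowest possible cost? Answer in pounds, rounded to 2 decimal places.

Set it up as a linear program. Let x1 = kg of calcium carbonate, x2 = kg of iron-oxide red, x3 = kg of titanium dioxide, x4 = kg of zinc oxide, x5 = kg of phthalo green.
min 0.58x1 + 2.21x2 + 6.03x3 + 4.36x4 + 24.61x5 s.t.:
  140x5 ≥ 274   (blue component)
  23x2 + 86x5 ≥ 167   (yellow component)
  2.7x1 + 5.1x2 + 4.1x3 + 5.6x4 + 2.05x5 ≥ 15.89   (density contribution)
  10x1 + 144x2 + 298x3 + 93x4 + 70x5 ≥ 150   (hiding power)
  x3 ≤ 3.1
  x1, x2, x3, x4, x5 ≥ 0.
At the optimum only calcium carbonate, phthalo green are positive (iron-oxide red, titanium dioxide, zinc oxide = 0). Binding constraints: blue component and density contribution.
That vertex is x1 = 4.3992, x5 = 1.9571.
Hence cost = 0.58·4.3992 + 24.61·1.9571 = £50.7158.

£50.72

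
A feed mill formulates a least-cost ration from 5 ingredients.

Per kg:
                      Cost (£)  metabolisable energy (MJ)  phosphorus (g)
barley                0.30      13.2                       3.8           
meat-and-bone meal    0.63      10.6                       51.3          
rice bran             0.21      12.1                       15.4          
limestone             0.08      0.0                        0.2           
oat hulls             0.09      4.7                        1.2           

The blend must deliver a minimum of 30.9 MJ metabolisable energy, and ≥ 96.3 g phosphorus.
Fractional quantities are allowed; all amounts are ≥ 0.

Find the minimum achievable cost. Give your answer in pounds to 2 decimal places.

Let x1 = kg of barley, x2 = kg of meat-and-bone meal, x3 = kg of rice bran, x4 = kg of limestone, x5 = kg of oat hulls.
Minimize 0.3x1 + 0.63x2 + 0.21x3 + 0.08x4 + 0.09x5 subject to:
  13.2x1 + 10.6x2 + 12.1x3 + 4.7x5 ≥ 30.9   (metabolisable energy)
  3.8x1 + 51.3x2 + 15.4x3 + 0.2x4 + 1.2x5 ≥ 96.3   (phosphorus)
  x1, x2, x3, x4, x5 ≥ 0.
The minimum-cost mix takes nothing from barley, limestone, oat hulls — only meat-and-bone meal, rice bran. There the metabolisable energy and phosphorus constraints are tight.
Optimal quantities: meat-and-bone meal = 1.507 kg, rice bran = 1.234 kg.
Hence cost = 0.63·1.507 + 0.21·1.234 = £1.2086.

£1.21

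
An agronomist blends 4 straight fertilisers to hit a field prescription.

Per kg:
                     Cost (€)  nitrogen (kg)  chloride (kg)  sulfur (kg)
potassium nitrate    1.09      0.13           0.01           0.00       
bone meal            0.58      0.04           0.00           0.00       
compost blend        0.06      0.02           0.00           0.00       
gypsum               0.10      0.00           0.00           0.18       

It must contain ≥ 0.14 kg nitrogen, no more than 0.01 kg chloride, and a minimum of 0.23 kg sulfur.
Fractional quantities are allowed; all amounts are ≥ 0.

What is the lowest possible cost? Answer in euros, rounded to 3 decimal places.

Treat it as an LP. Let x1 = kg of potassium nitrate, x2 = kg of bone meal, x3 = kg of compost blend, x4 = kg of gypsum.
Minimise 1.09x1 + 0.58x2 + 0.06x3 + 0.1x4 s.t.:
  0.13x1 + 0.04x2 + 0.02x3 ≥ 0.14   (nitrogen)
  0.01x1 ≤ 0.01   (chloride)
  0.18x4 ≥ 0.23   (sulfur)
  x1, x2, x3, x4 ≥ 0.
The minimum-cost mix takes nothing from potassium nitrate, bone meal — only compost blend, gypsum. The nitrogen and sulfur requirements are met with equality.
That vertex is x3 = 7, x4 = 1.278.
Hence cost = 0.06·7 + 0.1·1.278 = €0.54780.

€0.548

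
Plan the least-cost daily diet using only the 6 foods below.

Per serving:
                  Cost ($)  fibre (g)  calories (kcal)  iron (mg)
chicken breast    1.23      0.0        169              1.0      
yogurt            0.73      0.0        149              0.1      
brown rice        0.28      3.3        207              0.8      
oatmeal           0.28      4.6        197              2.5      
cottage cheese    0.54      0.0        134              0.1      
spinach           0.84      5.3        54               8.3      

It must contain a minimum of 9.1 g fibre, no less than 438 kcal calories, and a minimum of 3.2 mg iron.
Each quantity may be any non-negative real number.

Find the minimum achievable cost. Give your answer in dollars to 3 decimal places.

$0.612

Let x1 = servings of chicken breast, x2 = servings of yogurt, x3 = servings of brown rice, x4 = servings of oatmeal, x5 = servings of cottage cheese, x6 = servings of spinach.
Minimize 1.23x1 + 0.73x2 + 0.28x3 + 0.28x4 + 0.54x5 + 0.84x6 with:
  3.3x3 + 4.6x4 + 5.3x6 ≥ 9.1   (fibre)
  169x1 + 149x2 + 207x3 + 197x4 + 134x5 + 54x6 ≥ 438   (calories)
  1x1 + 0.1x2 + 0.8x3 + 2.5x4 + 0.1x5 + 8.3x6 ≥ 3.2   (iron)
  x1, x2, x3, x4, x5, x6 ≥ 0.
The cheapest feasible vertex uses only brown rice, oatmeal; chicken breast, yogurt, cottage cheese, spinach are not used. Binding constraints: fibre and calories.
Optimal quantities: brown rice = 0.7352 servings, oatmeal = 1.451 servings.
Total cost: 0.28·0.7352 + 0.28·1.451 = 0.61214.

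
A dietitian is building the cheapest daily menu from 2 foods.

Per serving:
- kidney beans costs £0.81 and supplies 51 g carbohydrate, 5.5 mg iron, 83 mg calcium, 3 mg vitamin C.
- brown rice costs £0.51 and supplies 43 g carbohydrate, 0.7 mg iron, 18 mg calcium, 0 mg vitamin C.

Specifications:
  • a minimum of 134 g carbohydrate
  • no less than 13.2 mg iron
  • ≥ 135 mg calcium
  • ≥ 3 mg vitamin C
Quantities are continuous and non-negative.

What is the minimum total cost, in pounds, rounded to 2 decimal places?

Treat it as an LP. Let x1 = servings of kidney beans, x2 = servings of brown rice.
min 0.81x1 + 0.51x2 subject to:
  51x1 + 43x2 ≥ 134   (carbohydrate)
  5.5x1 + 0.7x2 ≥ 13.2   (iron)
  83x1 + 18x2 ≥ 135   (calcium)
  3x1 ≥ 3   (vitamin C)
  x1, x2 ≥ 0.
Both inputs are positive at the optimum. Binding constraints: carbohydrate and iron.
So kidney beans = 2.36 servings, brown rice = 0.3177 servings.
Cost = 0.81·2.36 + 0.51·0.3177 = 2.0736.

£2.07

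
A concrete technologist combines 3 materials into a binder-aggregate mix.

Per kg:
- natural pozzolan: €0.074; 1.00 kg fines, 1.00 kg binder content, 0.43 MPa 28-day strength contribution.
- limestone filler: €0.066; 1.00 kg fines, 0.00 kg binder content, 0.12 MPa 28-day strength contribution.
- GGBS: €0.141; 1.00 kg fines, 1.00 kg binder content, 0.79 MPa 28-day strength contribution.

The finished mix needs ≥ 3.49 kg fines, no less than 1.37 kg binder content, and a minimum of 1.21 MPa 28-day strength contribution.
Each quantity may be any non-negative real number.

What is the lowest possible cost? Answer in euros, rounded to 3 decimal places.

€0.251

Treat it as an LP. Let x1 = kg of natural pozzolan, x2 = kg of limestone filler, x3 = kg of GGBS.
Minimize 0.074x1 + 0.066x2 + 0.141x3 with:
  1x1 + 1x2 + 1x3 ≥ 3.49   (fines)
  1x1 + 1x3 ≥ 1.37   (binder content)
  0.43x1 + 0.12x2 + 0.79x3 ≥ 1.21   (28-day strength contribution)
  x1, x2, x3 ≥ 0.
The optimal basis is {natural pozzolan, limestone filler}; GGBS drops out. The fines and 28-day strength contribution requirements are met with equality.
Optimal quantities: natural pozzolan = 2.552 kg, limestone filler = 0.9377 kg.
Hence cost = 0.074·2.552 + 0.066·0.9377 = €0.25074.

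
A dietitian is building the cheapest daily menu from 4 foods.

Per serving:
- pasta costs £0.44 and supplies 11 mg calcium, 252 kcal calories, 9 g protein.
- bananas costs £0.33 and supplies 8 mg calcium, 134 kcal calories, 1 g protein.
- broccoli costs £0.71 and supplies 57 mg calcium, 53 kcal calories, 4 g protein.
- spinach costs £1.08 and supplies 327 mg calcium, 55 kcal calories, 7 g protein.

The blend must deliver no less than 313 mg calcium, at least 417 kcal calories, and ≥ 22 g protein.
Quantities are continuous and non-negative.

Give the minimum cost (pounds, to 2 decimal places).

£1.74

This is a linear program. Let x1 = servings of pasta, x2 = servings of bananas, x3 = servings of broccoli, x4 = servings of spinach.
Minimise 0.44x1 + 0.33x2 + 0.71x3 + 1.08x4 with:
  11x1 + 8x2 + 57x3 + 327x4 ≥ 313   (calcium)
  252x1 + 134x2 + 53x3 + 55x4 ≥ 417   (calories)
  9x1 + 1x2 + 4x3 + 7x4 ≥ 22   (protein)
  x1, x2, x3, x4 ≥ 0.
At the optimum only pasta, spinach are positive (bananas, broccoli = 0). There the calcium and protein constraints are tight.
So pasta = 1.746 servings, spinach = 0.8985 servings.
Hence cost = 0.44·1.746 + 1.08·0.8985 = £1.7386.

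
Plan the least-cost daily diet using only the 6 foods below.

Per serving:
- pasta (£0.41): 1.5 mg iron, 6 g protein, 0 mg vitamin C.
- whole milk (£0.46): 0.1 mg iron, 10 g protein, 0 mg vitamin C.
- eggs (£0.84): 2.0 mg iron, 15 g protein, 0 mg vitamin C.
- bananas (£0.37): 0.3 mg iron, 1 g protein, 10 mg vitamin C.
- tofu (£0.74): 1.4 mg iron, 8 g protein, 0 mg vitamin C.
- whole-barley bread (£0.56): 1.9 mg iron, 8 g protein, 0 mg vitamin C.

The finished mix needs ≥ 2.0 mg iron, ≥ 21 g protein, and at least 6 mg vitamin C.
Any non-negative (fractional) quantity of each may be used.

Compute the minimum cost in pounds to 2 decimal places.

Treat it as an LP. Let x1 = servings of pasta, x2 = servings of whole milk, x3 = servings of eggs, x4 = servings of bananas, x5 = servings of tofu, x6 = servings of whole-barley bread.
Minimize 0.41x1 + 0.46x2 + 0.84x3 + 0.37x4 + 0.74x5 + 0.56x6 subject to:
  1.5x1 + 0.1x2 + 2x3 + 0.3x4 + 1.4x5 + 1.9x6 ≥ 2   (iron)
  6x1 + 10x2 + 15x3 + 1x4 + 8x5 + 8x6 ≥ 21   (protein)
  10x4 ≥ 6   (vitamin C)
  x1, x2, x3, x4, x5, x6 ≥ 0.
The minimum-cost mix takes nothing from pasta, tofu, whole-barley bread — only whole milk, eggs, bananas. There the iron, protein, vitamin C constraints are tight.
That vertex is x2 = 0.7297, x3 = 0.8735, x4 = 0.6.
Objective = 0.46·0.7297 + 0.84·0.8735 + 0.37·0.6 = 1.2914.

£1.29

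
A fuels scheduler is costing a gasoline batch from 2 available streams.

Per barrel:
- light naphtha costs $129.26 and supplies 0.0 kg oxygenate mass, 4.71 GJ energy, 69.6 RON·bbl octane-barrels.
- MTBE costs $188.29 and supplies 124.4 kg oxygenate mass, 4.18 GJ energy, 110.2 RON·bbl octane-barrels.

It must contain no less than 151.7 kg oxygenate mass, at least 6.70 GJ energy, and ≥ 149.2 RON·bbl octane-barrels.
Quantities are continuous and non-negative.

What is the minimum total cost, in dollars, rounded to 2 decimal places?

Set it up as a linear program. Let x1 = barrels of light naphtha, x2 = barrels of MTBE.
Minimise 129.26x1 + 188.29x2 subject to:
  124.4x2 ≥ 151.7   (oxygenate mass)
  4.71x1 + 4.18x2 ≥ 6.7   (energy)
  69.6x1 + 110.2x2 ≥ 149.2   (octane-barrels)
  x1, x2 ≥ 0.
Both inputs are positive at the optimum. The oxygenate mass and energy requirements are met with equality.
Optimal quantities: light naphtha = 0.340273 barrels, MTBE = 1.21945 barrels.
Cost = 129.26·0.340273 + 188.29·1.21945 = 273.5939.

$273.59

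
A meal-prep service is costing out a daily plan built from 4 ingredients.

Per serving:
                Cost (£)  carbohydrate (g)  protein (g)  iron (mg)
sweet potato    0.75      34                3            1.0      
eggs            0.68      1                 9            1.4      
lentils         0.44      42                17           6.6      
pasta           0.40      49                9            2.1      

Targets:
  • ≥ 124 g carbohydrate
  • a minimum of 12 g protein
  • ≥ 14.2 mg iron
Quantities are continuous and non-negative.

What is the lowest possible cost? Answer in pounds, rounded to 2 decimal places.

Treat it as an LP. Let x1 = servings of sweet potato, x2 = servings of eggs, x3 = servings of lentils, x4 = servings of pasta.
Minimize 0.75x1 + 0.68x2 + 0.44x3 + 0.4x4 with:
  34x1 + 1x2 + 42x3 + 49x4 ≥ 124   (carbohydrate)
  3x1 + 9x2 + 17x3 + 9x4 ≥ 12   (protein)
  1x1 + 1.4x2 + 6.6x3 + 2.1x4 ≥ 14.2   (iron)
  x1, x2, x3, x4 ≥ 0.
The optimal basis is {lentils, pasta}; sweet potato, eggs drop out. Binding constraints: carbohydrate and iron.
Optimal quantities: lentils = 1.851 servings, pasta = 0.9439 servings.
Hence cost = 0.44·1.851 + 0.4·0.9439 = £1.1920.

£1.19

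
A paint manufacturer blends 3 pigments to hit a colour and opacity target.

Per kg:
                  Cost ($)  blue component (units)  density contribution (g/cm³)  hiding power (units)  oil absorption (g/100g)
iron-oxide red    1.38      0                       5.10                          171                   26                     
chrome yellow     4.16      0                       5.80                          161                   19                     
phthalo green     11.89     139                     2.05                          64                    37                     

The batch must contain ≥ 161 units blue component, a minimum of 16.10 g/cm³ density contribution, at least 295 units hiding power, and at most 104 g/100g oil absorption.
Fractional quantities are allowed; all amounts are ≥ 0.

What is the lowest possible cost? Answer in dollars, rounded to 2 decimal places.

$19.65

This is a linear program. Let x1 = kg of iron-oxide red, x2 = kg of chrome yellow, x3 = kg of phthalo green.
Minimise 1.38x1 + 4.16x2 + 11.89x3 s.t.:
  139x3 ≥ 161   (blue component)
  5.1x1 + 5.8x2 + 2.05x3 ≥ 16.1   (density contribution)
  171x1 + 161x2 + 64x3 ≥ 295   (hiding power)
  26x1 + 19x2 + 37x3 ≤ 104   (oil absorption)
  x1, x2, x3 ≥ 0.
The optimal mix uses every input. The blue component, density contribution, oil absorption requirements are met with equality.
Optimal quantities: iron-oxide red = 1.741 kg, chrome yellow = 0.8354 kg, phthalo green = 1.158 kg.
Cost = 1.38·1.741 + 4.16·0.8354 + 11.89·1.158 = 19.6465.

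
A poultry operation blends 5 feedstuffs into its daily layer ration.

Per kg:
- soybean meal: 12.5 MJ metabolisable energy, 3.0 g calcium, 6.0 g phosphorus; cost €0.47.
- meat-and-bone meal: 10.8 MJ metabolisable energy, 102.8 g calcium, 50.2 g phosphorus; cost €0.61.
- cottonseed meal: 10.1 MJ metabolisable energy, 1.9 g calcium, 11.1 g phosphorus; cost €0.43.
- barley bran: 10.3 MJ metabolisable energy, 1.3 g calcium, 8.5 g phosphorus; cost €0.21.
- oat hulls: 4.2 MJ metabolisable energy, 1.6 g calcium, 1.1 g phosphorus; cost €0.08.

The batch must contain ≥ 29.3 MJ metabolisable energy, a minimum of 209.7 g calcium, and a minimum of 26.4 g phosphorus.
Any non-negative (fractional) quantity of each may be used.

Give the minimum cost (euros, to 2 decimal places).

Let x1 = kg of soybean meal, x2 = kg of meat-and-bone meal, x3 = kg of cottonseed meal, x4 = kg of barley bran, x5 = kg of oat hulls.
Minimize 0.47x1 + 0.61x2 + 0.43x3 + 0.21x4 + 0.08x5 subject to:
  12.5x1 + 10.8x2 + 10.1x3 + 10.3x4 + 4.2x5 ≥ 29.3   (metabolisable energy)
  3x1 + 102.8x2 + 1.9x3 + 1.3x4 + 1.6x5 ≥ 209.7   (calcium)
  6x1 + 50.2x2 + 11.1x3 + 8.5x4 + 1.1x5 ≥ 26.4   (phosphorus)
  x1, x2, x3, x4, x5 ≥ 0.
The cheapest feasible vertex uses only meat-and-bone meal, oat hulls; soybean meal, cottonseed meal, barley bran are not used. The metabolisable energy and calcium requirements are met with equality.
Solving gives x2 = 2.012, x5 = 1.803.
Cost = 0.61·2.012 + 0.08·1.803 = 1.3716.

€1.37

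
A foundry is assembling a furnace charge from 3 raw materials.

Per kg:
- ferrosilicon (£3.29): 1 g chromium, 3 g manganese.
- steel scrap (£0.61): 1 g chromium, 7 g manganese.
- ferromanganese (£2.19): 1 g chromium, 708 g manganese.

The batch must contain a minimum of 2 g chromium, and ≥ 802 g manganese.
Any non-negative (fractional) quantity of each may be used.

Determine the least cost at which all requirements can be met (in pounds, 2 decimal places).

Let x1 = kg of ferrosilicon, x2 = kg of steel scrap, x3 = kg of ferromanganese.
min 3.29x1 + 0.61x2 + 2.19x3 with:
  1x1 + 1x2 + 1x3 ≥ 2   (chromium)
  3x1 + 7x2 + 708x3 ≥ 802   (manganese)
  x1, x2, x3 ≥ 0.
The minimum-cost mix takes nothing from ferrosilicon — only steel scrap, ferromanganese. Binding constraints: chromium and manganese.
That vertex is x2 = 0.8759, x3 = 1.124.
Total cost: 0.61·0.8759 + 2.19·1.124 = 2.9959.

£3.00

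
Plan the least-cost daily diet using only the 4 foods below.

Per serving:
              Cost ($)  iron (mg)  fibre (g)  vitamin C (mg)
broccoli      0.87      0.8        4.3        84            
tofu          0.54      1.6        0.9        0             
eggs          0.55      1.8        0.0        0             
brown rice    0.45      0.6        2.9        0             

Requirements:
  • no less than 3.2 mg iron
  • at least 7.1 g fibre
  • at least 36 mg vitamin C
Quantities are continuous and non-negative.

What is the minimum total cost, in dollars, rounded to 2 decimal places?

Treat it as an LP. Let x1 = servings of broccoli, x2 = servings of tofu, x3 = servings of eggs, x4 = servings of brown rice.
min 0.87x1 + 0.54x2 + 0.55x3 + 0.45x4 s.t.:
  0.8x1 + 1.6x2 + 1.8x3 + 0.6x4 ≥ 3.2   (iron)
  4.3x1 + 0.9x2 + 2.9x4 ≥ 7.1   (fibre)
  84x1 ≥ 36   (vitamin C)
  x1, x2, x3, x4 ≥ 0.
At the optimum only broccoli, tofu, brown rice are positive (eggs = 0). There the iron, fibre, vitamin C constraints are tight.
That vertex is x1 = 0.4286, x2 = 1.252, x4 = 1.424.
Total cost: 0.87·0.4286 + 0.54·1.252 + 0.45·1.424 = 1.6898.

$1.69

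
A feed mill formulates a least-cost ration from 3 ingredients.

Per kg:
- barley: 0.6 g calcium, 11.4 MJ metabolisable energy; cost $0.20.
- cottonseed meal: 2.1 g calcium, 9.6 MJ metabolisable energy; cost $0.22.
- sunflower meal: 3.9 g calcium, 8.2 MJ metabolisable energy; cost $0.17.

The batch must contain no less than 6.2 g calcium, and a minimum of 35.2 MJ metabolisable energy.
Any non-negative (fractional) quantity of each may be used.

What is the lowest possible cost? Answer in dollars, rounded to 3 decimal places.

Let x1 = kg of barley, x2 = kg of cottonseed meal, x3 = kg of sunflower meal.
Minimise 0.2x1 + 0.22x2 + 0.17x3 s.t.:
  0.6x1 + 2.1x2 + 3.9x3 ≥ 6.2   (calcium)
  11.4x1 + 9.6x2 + 8.2x3 ≥ 35.2   (metabolisable energy)
  x1, x2, x3 ≥ 0.
The minimum-cost mix takes nothing from cottonseed meal — only barley, sunflower meal. The calcium and metabolisable energy requirements are met with equality.
That vertex is x1 = 2.186, x3 = 1.253.
Total cost: 0.2·2.186 + 0.17·1.253 = 0.65021.

$0.650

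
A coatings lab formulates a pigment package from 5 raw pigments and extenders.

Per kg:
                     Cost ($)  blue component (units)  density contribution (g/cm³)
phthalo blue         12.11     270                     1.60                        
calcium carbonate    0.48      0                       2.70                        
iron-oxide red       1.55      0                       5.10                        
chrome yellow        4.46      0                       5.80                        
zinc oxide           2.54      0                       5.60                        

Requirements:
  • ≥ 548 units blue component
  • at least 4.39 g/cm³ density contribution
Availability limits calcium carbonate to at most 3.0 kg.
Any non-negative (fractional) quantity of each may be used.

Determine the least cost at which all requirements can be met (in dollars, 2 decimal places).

Let x1 = kg of phthalo blue, x2 = kg of calcium carbonate, x3 = kg of iron-oxide red, x4 = kg of chrome yellow, x5 = kg of zinc oxide.
Minimise 12.11x1 + 0.48x2 + 1.55x3 + 4.46x4 + 2.54x5 with:
  270x1 ≥ 548   (blue component)
  1.6x1 + 2.7x2 + 5.1x3 + 5.8x4 + 5.6x5 ≥ 4.39   (density contribution)
  x2 ≤ 3
  x1, x2, x3, x4, x5 ≥ 0.
The cheapest feasible vertex uses only phthalo blue, calcium carbonate; iron-oxide red, chrome yellow, zinc oxide are not used. Binding constraints: blue component and density contribution.
That vertex is x1 = 2.0296, x2 = 0.42318.
Objective = 12.11·2.0296 + 0.48·0.42318 = 24.7816.

$24.78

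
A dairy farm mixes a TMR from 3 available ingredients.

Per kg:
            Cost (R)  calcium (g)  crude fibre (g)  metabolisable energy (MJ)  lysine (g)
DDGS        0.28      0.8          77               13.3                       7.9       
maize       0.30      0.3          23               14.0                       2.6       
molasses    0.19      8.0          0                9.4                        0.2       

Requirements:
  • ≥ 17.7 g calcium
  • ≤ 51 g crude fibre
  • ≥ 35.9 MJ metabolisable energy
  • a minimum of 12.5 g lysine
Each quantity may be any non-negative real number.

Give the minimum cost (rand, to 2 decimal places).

R7.06

This is a linear program. Let x1 = kg of DDGS, x2 = kg of maize, x3 = kg of molasses.
Minimize 0.28x1 + 0.3x2 + 0.19x3 with:
  0.8x1 + 0.3x2 + 8x3 ≥ 17.7   (calcium)
  77x1 + 23x2 ≤ 51   (crude fibre)
  13.3x1 + 14x2 + 9.4x3 ≥ 35.9   (metabolisable energy)
  7.9x1 + 2.6x2 + 0.2x3 ≥ 12.5   (lysine)
  x1, x2, x3 ≥ 0.
The cheapest feasible vertex uses only maize, molasses; DDGS is not used. The crude fibre and lysine requirements are met with equality.
So maize = 2.217 kg, molasses = 33.67 kg.
Total cost: 0.3·2.217 + 0.19·33.67 = 7.0624.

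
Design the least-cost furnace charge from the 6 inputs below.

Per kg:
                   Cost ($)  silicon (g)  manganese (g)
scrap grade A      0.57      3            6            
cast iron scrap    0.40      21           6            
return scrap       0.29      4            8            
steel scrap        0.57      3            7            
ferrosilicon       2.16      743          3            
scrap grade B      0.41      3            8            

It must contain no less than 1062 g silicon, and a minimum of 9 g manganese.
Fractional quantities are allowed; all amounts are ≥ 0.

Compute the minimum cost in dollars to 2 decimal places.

Treat it as an LP. Let x1 = kg of scrap grade A, x2 = kg of cast iron scrap, x3 = kg of return scrap, x4 = kg of steel scrap, x5 = kg of ferrosilicon, x6 = kg of scrap grade B.
Minimize 0.57x1 + 0.4x2 + 0.29x3 + 0.57x4 + 2.16x5 + 0.41x6 subject to:
  3x1 + 21x2 + 4x3 + 3x4 + 743x5 + 3x6 ≥ 1062   (silicon)
  6x1 + 6x2 + 8x3 + 7x4 + 3x5 + 8x6 ≥ 9   (manganese)
  x1, x2, x3, x4, x5, x6 ≥ 0.
The minimum-cost mix takes nothing from scrap grade A, cast iron scrap, steel scrap, scrap grade B — only return scrap, ferrosilicon. The silicon and manganese requirements are met with equality.
Optimal quantities: return scrap = 0.5902 kg, ferrosilicon = 1.426 kg.
Objective = 0.29·0.5902 + 2.16·1.426 = 3.2513.

$3.25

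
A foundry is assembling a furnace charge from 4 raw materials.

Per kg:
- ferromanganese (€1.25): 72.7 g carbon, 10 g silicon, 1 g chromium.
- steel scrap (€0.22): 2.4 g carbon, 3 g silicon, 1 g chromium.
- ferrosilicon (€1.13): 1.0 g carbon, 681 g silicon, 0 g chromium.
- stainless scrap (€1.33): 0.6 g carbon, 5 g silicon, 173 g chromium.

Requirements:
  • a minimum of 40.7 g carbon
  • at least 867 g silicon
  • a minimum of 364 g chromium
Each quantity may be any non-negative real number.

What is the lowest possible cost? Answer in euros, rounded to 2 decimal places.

Let x1 = kg of ferromanganese, x2 = kg of steel scrap, x3 = kg of ferrosilicon, x4 = kg of stainless scrap.
Minimise 1.25x1 + 0.22x2 + 1.13x3 + 1.33x4 s.t.:
  72.7x1 + 2.4x2 + 1x3 + 0.6x4 ≥ 40.7   (carbon)
  10x1 + 3x2 + 681x3 + 5x4 ≥ 867   (silicon)
  1x1 + 1x2 + 173x4 ≥ 364   (chromium)
  x1, x2, x3, x4 ≥ 0.
The optimal basis is {ferromanganese, ferrosilicon, stainless scrap}; steel scrap drops out. Binding constraints: carbon, silicon, chromium.
Solving gives x1 = 0.5253, x3 = 1.25, x4 = 2.101.
Hence cost = 1.25·0.5253 + 1.13·1.25 + 1.33·2.101 = €4.8635.

€4.86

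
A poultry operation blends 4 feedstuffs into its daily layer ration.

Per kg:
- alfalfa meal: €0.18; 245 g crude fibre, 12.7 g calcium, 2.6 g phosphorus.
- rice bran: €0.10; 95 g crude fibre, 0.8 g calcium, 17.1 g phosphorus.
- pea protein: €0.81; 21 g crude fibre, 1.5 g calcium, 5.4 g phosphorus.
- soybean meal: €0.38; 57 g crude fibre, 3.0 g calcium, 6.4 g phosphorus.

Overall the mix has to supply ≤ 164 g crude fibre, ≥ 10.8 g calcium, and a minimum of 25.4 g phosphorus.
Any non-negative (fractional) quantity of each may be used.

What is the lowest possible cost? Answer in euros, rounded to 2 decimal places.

€4.56

Treat it as an LP. Let x1 = kg of alfalfa meal, x2 = kg of rice bran, x3 = kg of pea protein, x4 = kg of soybean meal.
Minimise 0.18x1 + 0.1x2 + 0.81x3 + 0.38x4 subject to:
  245x1 + 95x2 + 21x3 + 57x4 ≤ 164   (crude fibre)
  12.7x1 + 0.8x2 + 1.5x3 + 3x4 ≥ 10.8   (calcium)
  2.6x1 + 17.1x2 + 5.4x3 + 6.4x4 ≥ 25.4   (phosphorus)
  x1, x2, x3, x4 ≥ 0.
The minimum-cost mix takes nothing from rice bran, soybean meal — only alfalfa meal, pea protein. The crude fibre and calcium requirements are met with equality.
So alfalfa meal = 0.1905 kg, pea protein = 5.587 kg.
Total cost: 0.18·0.1905 + 0.81·5.587 = 4.5598.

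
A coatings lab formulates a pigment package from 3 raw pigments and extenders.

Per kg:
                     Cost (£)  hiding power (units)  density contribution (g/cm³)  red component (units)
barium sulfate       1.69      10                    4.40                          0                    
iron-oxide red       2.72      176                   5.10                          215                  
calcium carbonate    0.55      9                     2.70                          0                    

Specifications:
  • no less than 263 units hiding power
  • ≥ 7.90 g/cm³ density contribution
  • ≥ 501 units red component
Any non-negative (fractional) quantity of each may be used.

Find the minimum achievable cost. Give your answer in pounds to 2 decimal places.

Let x1 = kg of barium sulfate, x2 = kg of iron-oxide red, x3 = kg of calcium carbonate.
Minimize 1.69x1 + 2.72x2 + 0.55x3 s.t.:
  10x1 + 176x2 + 9x3 ≥ 263   (hiding power)
  4.4x1 + 5.1x2 + 2.7x3 ≥ 7.9   (density contribution)
  215x2 ≥ 501   (red component)
  x1, x2, x3 ≥ 0.
The optimal basis is {iron-oxide red}; barium sulfate, calcium carbonate drop out. Binding constraint: red component.
So iron-oxide red = 2.33 kg.
Cost = 2.72·2.33 = 6.3376.

£6.34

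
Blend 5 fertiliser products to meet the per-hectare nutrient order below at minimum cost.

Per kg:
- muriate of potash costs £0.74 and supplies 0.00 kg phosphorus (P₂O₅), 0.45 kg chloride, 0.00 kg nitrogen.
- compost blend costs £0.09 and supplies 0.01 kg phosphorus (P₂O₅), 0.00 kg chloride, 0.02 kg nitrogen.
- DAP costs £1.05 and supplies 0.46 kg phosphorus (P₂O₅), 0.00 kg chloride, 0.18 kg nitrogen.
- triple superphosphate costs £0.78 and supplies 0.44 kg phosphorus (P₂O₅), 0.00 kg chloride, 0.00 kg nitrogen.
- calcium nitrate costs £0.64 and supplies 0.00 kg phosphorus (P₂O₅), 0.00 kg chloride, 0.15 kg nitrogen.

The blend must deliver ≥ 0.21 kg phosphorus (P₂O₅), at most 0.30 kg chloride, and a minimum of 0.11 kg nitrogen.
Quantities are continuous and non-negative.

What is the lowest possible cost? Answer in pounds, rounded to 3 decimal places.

£0.596

Set it up as a linear program. Let x1 = kg of muriate of potash, x2 = kg of compost blend, x3 = kg of DAP, x4 = kg of triple superphosphate, x5 = kg of calcium nitrate.
Minimize 0.74x1 + 0.09x2 + 1.05x3 + 0.78x4 + 0.64x5 subject to:
  0.01x2 + 0.46x3 + 0.44x4 ≥ 0.21   (phosphorus (P₂O₅))
  0.45x1 ≤ 0.3   (chloride)
  0.02x2 + 0.18x3 + 0.15x5 ≥ 0.11   (nitrogen)
  x1, x2, x3, x4, x5 ≥ 0.
The cheapest feasible vertex uses only compost blend, DAP; muriate of potash, triple superphosphate, calcium nitrate are not used. Binding constraints: phosphorus (P₂O₅) and nitrogen.
That vertex is x2 = 1.73, x3 = 0.4189.
Total cost: 0.09·1.73 + 1.05·0.4189 = 0.59555.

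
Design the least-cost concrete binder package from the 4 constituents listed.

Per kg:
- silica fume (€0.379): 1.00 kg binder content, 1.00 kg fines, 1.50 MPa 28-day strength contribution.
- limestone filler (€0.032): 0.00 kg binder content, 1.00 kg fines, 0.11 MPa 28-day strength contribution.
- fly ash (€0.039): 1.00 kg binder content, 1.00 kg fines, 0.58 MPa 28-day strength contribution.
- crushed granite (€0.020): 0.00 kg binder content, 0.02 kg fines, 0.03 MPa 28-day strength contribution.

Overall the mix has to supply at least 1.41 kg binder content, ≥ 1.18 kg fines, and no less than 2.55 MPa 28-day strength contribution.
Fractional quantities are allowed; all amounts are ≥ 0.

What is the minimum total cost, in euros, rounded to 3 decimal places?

Let x1 = kg of silica fume, x2 = kg of limestone filler, x3 = kg of fly ash, x4 = kg of crushed granite.
min 0.379x1 + 0.032x2 + 0.039x3 + 0.02x4 s.t.:
  1x1 + 1x3 ≥ 1.41   (binder content)
  1x1 + 1x2 + 1x3 + 0.02x4 ≥ 1.18   (fines)
  1.5x1 + 0.11x2 + 0.58x3 + 0.03x4 ≥ 2.55   (28-day strength contribution)
  x1, x2, x3, x4 ≥ 0.
The cheapest feasible vertex uses only fly ash; silica fume, limestone filler, crushed granite are not used. The 28-day strength contribution requirement is met with equality.
So fly ash = 4.397 kg.
Objective = 0.039·4.397 = 0.17148.

€0.171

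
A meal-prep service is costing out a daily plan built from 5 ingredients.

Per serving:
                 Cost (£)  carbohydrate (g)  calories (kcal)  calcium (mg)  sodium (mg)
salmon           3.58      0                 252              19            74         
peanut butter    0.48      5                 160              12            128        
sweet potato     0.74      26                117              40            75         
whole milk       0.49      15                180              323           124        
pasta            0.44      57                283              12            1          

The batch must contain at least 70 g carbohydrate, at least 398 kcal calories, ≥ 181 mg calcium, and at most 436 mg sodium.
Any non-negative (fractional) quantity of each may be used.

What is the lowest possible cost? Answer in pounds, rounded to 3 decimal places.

£0.735

Set it up as a linear program. Let x1 = servings of salmon, x2 = servings of peanut butter, x3 = servings of sweet potato, x4 = servings of whole milk, x5 = servings of pasta.
Minimize 3.58x1 + 0.48x2 + 0.74x3 + 0.49x4 + 0.44x5 s.t.:
  5x2 + 26x3 + 15x4 + 57x5 ≥ 70   (carbohydrate)
  252x1 + 160x2 + 117x3 + 180x4 + 283x5 ≥ 398   (calories)
  19x1 + 12x2 + 40x3 + 323x4 + 12x5 ≥ 181   (calcium)
  74x1 + 128x2 + 75x3 + 124x4 + 1x5 ≤ 436   (sodium)
  x1, x2, x3, x4, x5 ≥ 0.
The minimum-cost mix takes nothing from salmon, peanut butter, sweet potato — only whole milk, pasta. There the carbohydrate and calcium constraints are tight.
Optimal quantities: whole milk = 0.5198 servings, pasta = 1.091 servings.
Total cost: 0.49·0.5198 + 0.44·1.091 = 0.73474.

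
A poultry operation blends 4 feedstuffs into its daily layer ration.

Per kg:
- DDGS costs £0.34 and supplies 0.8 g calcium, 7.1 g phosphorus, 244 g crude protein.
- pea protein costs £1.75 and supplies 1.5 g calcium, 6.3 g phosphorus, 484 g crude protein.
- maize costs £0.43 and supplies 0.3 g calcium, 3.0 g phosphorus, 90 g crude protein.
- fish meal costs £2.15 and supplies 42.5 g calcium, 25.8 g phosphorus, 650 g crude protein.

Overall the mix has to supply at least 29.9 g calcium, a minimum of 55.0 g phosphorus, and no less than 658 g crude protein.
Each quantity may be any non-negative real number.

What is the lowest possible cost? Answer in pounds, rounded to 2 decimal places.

£3.18

Set it up as a linear program. Let x1 = kg of DDGS, x2 = kg of pea protein, x3 = kg of maize, x4 = kg of fish meal.
min 0.34x1 + 1.75x2 + 0.43x3 + 2.15x4 s.t.:
  0.8x1 + 1.5x2 + 0.3x3 + 42.5x4 ≥ 29.9   (calcium)
  7.1x1 + 6.3x2 + 3x3 + 25.8x4 ≥ 55   (phosphorus)
  244x1 + 484x2 + 90x3 + 650x4 ≥ 658   (crude protein)
  x1, x2, x3, x4 ≥ 0.
The optimal basis is {DDGS, fish meal}; pea protein, maize drop out. The calcium and phosphorus requirements are met with equality.
Solving gives x1 = 5.571, x4 = 0.5987.
Total cost: 0.34·5.571 + 2.15·0.5987 = 3.1813.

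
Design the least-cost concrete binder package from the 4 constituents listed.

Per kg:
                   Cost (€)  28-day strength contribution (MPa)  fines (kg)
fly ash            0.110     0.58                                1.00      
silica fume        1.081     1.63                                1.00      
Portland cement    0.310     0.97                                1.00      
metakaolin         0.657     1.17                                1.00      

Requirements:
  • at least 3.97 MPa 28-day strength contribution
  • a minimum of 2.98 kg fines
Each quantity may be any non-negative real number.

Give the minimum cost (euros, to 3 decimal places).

Set it up as a linear program. Let x1 = kg of fly ash, x2 = kg of silica fume, x3 = kg of Portland cement, x4 = kg of metakaolin.
min 0.11x1 + 1.081x2 + 0.31x3 + 0.657x4 with:
  0.58x1 + 1.63x2 + 0.97x3 + 1.17x4 ≥ 3.97   (28-day strength contribution)
  1x1 + 1x2 + 1x3 + 1x4 ≥ 2.98   (fines)
  x1, x2, x3, x4 ≥ 0.
At the optimum only fly ash is positive (silica fume, Portland cement, metakaolin = 0). Binding constraint: 28-day strength contribution.
So fly ash = 6.845 kg.
Hence cost = 0.11·6.845 = €0.75295.

€0.753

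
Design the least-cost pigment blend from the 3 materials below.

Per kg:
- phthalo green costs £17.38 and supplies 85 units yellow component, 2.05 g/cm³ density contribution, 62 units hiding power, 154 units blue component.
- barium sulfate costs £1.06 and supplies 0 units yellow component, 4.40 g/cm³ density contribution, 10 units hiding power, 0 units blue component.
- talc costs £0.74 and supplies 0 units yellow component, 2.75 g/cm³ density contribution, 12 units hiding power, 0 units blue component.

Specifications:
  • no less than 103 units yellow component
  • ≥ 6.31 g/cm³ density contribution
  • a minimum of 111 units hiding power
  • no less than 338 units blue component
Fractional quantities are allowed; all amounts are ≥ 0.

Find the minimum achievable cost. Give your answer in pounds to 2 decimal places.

£38.58

Treat it as an LP. Let x1 = kg of phthalo green, x2 = kg of barium sulfate, x3 = kg of talc.
Minimise 17.38x1 + 1.06x2 + 0.74x3 s.t.:
  85x1 ≥ 103   (yellow component)
  2.05x1 + 4.4x2 + 2.75x3 ≥ 6.31   (density contribution)
  62x1 + 10x2 + 12x3 ≥ 111   (hiding power)
  154x1 ≥ 338   (blue component)
  x1, x2, x3 ≥ 0.
The optimal basis is {phthalo green, barium sulfate}; talc drops out. There the density contribution and blue component constraints are tight.
Optimal quantities: phthalo green = 2.1948 kg, barium sulfate = 0.41151 kg.
Hence cost = 17.38·2.1948 + 1.06·0.41151 = £38.5818.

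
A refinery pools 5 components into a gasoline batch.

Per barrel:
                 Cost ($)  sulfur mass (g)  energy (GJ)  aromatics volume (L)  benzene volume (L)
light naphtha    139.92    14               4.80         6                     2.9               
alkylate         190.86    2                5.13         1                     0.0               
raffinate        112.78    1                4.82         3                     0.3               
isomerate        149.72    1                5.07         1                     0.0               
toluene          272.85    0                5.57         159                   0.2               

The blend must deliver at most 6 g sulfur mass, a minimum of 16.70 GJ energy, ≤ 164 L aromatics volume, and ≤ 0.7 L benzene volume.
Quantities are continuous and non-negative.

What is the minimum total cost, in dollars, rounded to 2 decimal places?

This is a linear program. Let x1 = barrels of light naphtha, x2 = barrels of alkylate, x3 = barrels of raffinate, x4 = barrels of isomerate, x5 = barrels of toluene.
Minimize 139.92x1 + 190.86x2 + 112.78x3 + 149.72x4 + 272.85x5 subject to:
  14x1 + 2x2 + 1x3 + 1x4 ≤ 6   (sulfur mass)
  4.8x1 + 5.13x2 + 4.82x3 + 5.07x4 + 5.57x5 ≥ 16.7   (energy)
  6x1 + 1x2 + 3x3 + 1x4 + 159x5 ≤ 164   (aromatics volume)
  2.9x1 + 0.3x3 + 0.2x5 ≤ 0.7   (benzene volume)
  x1, x2, x3, x4, x5 ≥ 0.
At the optimum only raffinate, isomerate are positive (light naphtha, alkylate, toluene = 0). Binding constraints: energy and benzene volume.
That vertex is x3 = 2.3333, x4 = 1.0756.
Total cost: 112.78·2.3333 + 149.72·1.0756 = 424.1884.

$424.19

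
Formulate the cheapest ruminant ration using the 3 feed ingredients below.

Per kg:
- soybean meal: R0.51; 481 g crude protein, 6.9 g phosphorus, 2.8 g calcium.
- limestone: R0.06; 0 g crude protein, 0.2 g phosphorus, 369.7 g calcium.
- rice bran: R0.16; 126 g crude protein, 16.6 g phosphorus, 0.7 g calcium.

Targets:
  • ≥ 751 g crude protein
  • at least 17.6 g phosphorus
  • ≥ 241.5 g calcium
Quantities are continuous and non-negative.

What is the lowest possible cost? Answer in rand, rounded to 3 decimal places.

R0.847

Let x1 = kg of soybean meal, x2 = kg of limestone, x3 = kg of rice bran.
Minimize 0.51x1 + 0.06x2 + 0.16x3 s.t.:
  481x1 + 126x3 ≥ 751   (crude protein)
  6.9x1 + 0.2x2 + 16.6x3 ≥ 17.6   (phosphorus)
  2.8x1 + 369.7x2 + 0.7x3 ≥ 241.5   (calcium)
  x1, x2, x3 ≥ 0.
The optimal mix uses every input. Binding constraints: crude protein, phosphorus, calcium.
That vertex is x1 = 1.443, x2 = 0.6414, x3 = 0.4528.
Objective = 0.51·1.443 + 0.06·0.6414 + 0.16·0.4528 = 0.84686.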